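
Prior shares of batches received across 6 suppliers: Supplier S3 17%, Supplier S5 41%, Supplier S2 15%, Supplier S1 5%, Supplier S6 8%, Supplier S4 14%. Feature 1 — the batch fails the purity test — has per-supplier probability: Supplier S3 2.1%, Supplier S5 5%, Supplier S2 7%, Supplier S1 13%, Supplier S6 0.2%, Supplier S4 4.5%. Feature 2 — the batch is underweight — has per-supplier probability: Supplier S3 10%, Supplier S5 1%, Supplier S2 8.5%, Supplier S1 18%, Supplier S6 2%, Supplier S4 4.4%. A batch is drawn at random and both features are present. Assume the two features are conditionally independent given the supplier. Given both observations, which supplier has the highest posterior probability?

Prior × likelihood for each hypothesis:
  Supplier S3: 0.17 × 0.021 × 0.1 = 0.000357
  Supplier S5: 0.41 × 0.05 × 0.01 = 0.000205
  Supplier S2: 0.15 × 0.07 × 0.085 = 0.0008925
  Supplier S1: 0.05 × 0.13 × 0.18 = 0.00117
  Supplier S6: 0.08 × 0.002 × 0.02 = 0.0000032
  Supplier S4: 0.14 × 0.045 × 0.044 = 0.0002772
Sum = 0.0029049.
Largest term belongs to Supplier S1, so Supplier S1 is most probable.

Supplier S1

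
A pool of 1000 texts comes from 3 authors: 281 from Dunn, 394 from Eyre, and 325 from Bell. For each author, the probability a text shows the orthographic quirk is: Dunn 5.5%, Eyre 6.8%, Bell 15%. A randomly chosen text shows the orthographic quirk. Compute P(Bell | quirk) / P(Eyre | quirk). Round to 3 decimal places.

Prior × likelihood for each hypothesis:
  Dunn: 0.281 × 0.055 = 0.015455
  Eyre: 0.394 × 0.068 = 0.026792
  Bell: 0.325 × 0.15 = 0.04875
Sum = 0.090997.
The ratio is 0.04875 / 0.026792 (the normalizer cancels) = 1.820.

1.820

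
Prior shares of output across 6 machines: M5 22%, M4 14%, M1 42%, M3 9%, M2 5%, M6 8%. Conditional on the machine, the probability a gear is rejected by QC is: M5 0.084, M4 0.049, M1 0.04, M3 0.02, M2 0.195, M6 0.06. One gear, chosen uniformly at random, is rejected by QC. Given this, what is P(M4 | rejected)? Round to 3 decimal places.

Unnormalized posteriors (prior × likelihood):
  M5: 0.22 × 0.084 = 0.01848
  M4: 0.14 × 0.049 = 0.00686
  M1: 0.42 × 0.04 = 0.0168
  M3: 0.09 × 0.02 = 0.0018
  M2: 0.05 × 0.195 = 0.00975
  M6: 0.08 × 0.06 = 0.0048
Total = 0.05849.
P(M4 | evidence) = 0.00686 / 0.05849 ≈ 0.117.

0.117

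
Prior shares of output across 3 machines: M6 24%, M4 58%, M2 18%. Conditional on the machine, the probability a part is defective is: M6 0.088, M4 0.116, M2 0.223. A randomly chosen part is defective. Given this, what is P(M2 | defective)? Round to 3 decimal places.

Compute prior × likelihood for every hypothesis:
  M6: 0.24 × 0.088 = 0.02112
  M4: 0.58 × 0.116 = 0.06728
  M2: 0.18 × 0.223 = 0.04014
Sum = 0.12854.
P(M2 | evidence) = 0.04014 / 0.12854 ≈ 0.312.

0.312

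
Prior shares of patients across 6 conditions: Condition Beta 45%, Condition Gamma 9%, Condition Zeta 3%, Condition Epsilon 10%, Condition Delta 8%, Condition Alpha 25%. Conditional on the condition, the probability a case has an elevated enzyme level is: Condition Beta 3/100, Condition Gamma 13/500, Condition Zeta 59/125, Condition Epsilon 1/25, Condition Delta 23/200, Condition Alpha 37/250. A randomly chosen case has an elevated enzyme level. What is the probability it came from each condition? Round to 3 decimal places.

Prior × likelihood for each hypothesis:
  Condition Beta: 0.45 × 0.03 = 0.0135
  Condition Gamma: 0.09 × 0.026 = 0.00234
  Condition Zeta: 0.03 × 0.472 = 0.01416
  Condition Epsilon: 0.1 × 0.04 = 0.004
  Condition Delta: 0.08 × 0.115 = 0.0092
  Condition Alpha: 0.25 × 0.148 = 0.037
Total = 0.0802.
P(Condition Beta | elevated) = 0.0135/0.0802 ≈ 0.168
P(Condition Gamma | elevated) = 0.00234/0.0802 ≈ 0.029
P(Condition Zeta | elevated) = 0.01416/0.0802 ≈ 0.177
P(Condition Epsilon | elevated) = 0.004/0.0802 ≈ 0.050
P(Condition Delta | elevated) = 0.0092/0.0802 ≈ 0.115
P(Condition Alpha | elevated) = 0.037/0.0802 ≈ 0.461

Condition Beta 0.168, Condition Gamma 0.029, Condition Zeta 0.177, Condition Epsilon 0.050, Condition Delta 0.115, Condition Alpha 0.461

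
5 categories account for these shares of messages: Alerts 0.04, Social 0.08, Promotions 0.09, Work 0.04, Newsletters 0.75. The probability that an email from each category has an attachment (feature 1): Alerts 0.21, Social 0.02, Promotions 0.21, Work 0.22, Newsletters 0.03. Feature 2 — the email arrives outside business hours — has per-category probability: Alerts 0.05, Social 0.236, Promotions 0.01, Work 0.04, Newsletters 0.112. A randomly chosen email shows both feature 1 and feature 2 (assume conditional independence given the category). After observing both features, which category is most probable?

Newsletters

By Bayes' rule, posterior ∝ prior × likelihood:
  Alerts: 0.04 × 0.21 × 0.05 = 0.00042
  Social: 0.08 × 0.02 × 0.236 = 0.0003776
  Promotions: 0.09 × 0.21 × 0.01 = 0.000189
  Work: 0.04 × 0.22 × 0.04 = 0.000352
  Newsletters: 0.75 × 0.03 × 0.112 = 0.00252
Sum = 0.0038586.
Largest term belongs to Newsletters, so Newsletters is most probable.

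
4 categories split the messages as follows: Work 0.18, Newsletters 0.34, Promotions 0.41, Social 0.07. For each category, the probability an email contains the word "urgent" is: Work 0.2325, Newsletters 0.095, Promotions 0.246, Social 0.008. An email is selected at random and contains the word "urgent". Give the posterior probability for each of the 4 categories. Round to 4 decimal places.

Work 0.2384, Newsletters 0.1840, Promotions 0.5745, Social 0.0032

Prior × likelihood for each hypothesis:
  Work: 0.18 × 0.2325 = 0.04185
  Newsletters: 0.34 × 0.095 = 0.0323
  Promotions: 0.41 × 0.246 = 0.10086
  Social: 0.07 × 0.008 = 0.00056
Normalizing constant = 0.17557.
P(Work | urgent-flag) = 0.04185/0.17557 ≈ 0.2384
P(Newsletters | urgent-flag) = 0.0323/0.17557 ≈ 0.1840
P(Promotions | urgent-flag) = 0.10086/0.17557 ≈ 0.5745
P(Social | urgent-flag) = 0.00056/0.17557 ≈ 0.0032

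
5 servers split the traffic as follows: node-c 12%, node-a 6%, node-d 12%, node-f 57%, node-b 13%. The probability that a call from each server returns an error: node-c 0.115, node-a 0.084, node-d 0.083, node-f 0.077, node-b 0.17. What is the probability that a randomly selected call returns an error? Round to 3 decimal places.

Compute prior × likelihood for every hypothesis:
  node-c: 0.12 × 0.115 = 0.0138
  node-a: 0.06 × 0.084 = 0.00504
  node-d: 0.12 × 0.083 = 0.00996
  node-f: 0.57 × 0.077 = 0.04389
  node-b: 0.13 × 0.17 = 0.0221
P(error) = 0.0138 + 0.00504 + 0.00996 + 0.04389 + 0.0221 = 0.09479 → 0.095.

0.095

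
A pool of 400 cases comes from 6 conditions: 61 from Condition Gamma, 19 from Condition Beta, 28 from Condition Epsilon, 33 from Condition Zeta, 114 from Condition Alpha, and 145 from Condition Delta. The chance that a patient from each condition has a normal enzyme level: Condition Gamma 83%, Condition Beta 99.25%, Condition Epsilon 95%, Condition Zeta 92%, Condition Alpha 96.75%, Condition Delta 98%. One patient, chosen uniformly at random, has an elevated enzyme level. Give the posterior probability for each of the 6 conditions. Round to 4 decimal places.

Condition Gamma 0.4901, Condition Beta 0.0067, Condition Epsilon 0.0662, Condition Zeta 0.1248, Condition Alpha 0.1751, Condition Delta 0.1371

Taking complements, P(elevated | each) = Condition Gamma 0.17, Condition Beta 0.0075, Condition Epsilon 0.05, Condition Zeta 0.08, Condition Alpha 0.0325, Condition Delta 0.02.
Unnormalized posteriors (prior × likelihood):
  Condition Gamma: 0.1525 × 0.17 = 0.025925
  Condition Beta: 0.0475 × 0.0075 = 0.00035625
  Condition Epsilon: 0.07 × 0.05 = 0.0035
  Condition Zeta: 0.0825 × 0.08 = 0.0066
  Condition Alpha: 0.285 × 0.0325 = 0.0092625
  Condition Delta: 0.3625 × 0.02 = 0.00725
Sum = 0.05289375.
P(Condition Gamma | elevated) = 0.025925/0.05289375 ≈ 0.4901
P(Condition Beta | elevated) = 0.00035625/0.05289375 ≈ 0.0067
P(Condition Epsilon | elevated) = 0.0035/0.05289375 ≈ 0.0662
P(Condition Zeta | elevated) = 0.0066/0.05289375 ≈ 0.1248
P(Condition Alpha | elevated) = 0.0092625/0.05289375 ≈ 0.1751
P(Condition Delta | elevated) = 0.00725/0.05289375 ≈ 0.1371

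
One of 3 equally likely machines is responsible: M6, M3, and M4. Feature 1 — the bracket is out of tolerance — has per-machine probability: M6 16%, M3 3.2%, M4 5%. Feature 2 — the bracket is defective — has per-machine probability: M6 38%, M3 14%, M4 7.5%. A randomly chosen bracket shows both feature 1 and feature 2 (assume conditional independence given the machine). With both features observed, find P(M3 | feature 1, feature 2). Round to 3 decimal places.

0.065

With a uniform prior (1/3 each), posterior ∝ likelihood:
  M6: 0.16 × 0.38 = 0.0608
  M3: 0.032 × 0.14 = 0.00448
  M4: 0.05 × 0.075 = 0.00375
Sum = 0.06903.
P(M3 | evidence) = 0.00448 / 0.06903 ≈ 0.065.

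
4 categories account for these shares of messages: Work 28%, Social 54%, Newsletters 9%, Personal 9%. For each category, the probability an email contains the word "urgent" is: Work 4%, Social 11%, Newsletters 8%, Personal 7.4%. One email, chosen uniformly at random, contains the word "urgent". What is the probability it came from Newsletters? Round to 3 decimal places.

Unnormalized posteriors (prior × likelihood):
  Work: 0.28 × 0.04 = 0.0112
  Social: 0.54 × 0.11 = 0.0594
  Newsletters: 0.09 × 0.08 = 0.0072
  Personal: 0.09 × 0.074 = 0.00666
Normalizing constant = 0.08446.
P(Newsletters | evidence) = 0.0072 / 0.08446 ≈ 0.085.

0.085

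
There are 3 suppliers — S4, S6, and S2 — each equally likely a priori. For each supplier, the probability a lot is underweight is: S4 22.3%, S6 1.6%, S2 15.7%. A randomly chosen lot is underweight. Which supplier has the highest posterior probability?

S4

With a uniform prior (1/3 each), posterior ∝ likelihood:
  S4: 0.223
  S6: 0.016
  S2: 0.157
Normalizing constant = 0.396.
Largest term belongs to S4, so S4 is most probable.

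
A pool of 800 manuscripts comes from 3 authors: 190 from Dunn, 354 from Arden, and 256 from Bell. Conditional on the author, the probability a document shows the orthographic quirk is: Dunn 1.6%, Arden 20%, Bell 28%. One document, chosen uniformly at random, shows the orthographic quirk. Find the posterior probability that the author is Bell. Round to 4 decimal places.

0.4926

Unnormalized posteriors (prior × likelihood):
  Dunn: 0.2375 × 0.016 = 0.0038
  Arden: 0.4425 × 0.2 = 0.0885
  Bell: 0.32 × 0.28 = 0.0896
Total = 0.1819.
P(Bell | evidence) = 0.0896 / 0.1819 ≈ 0.4926.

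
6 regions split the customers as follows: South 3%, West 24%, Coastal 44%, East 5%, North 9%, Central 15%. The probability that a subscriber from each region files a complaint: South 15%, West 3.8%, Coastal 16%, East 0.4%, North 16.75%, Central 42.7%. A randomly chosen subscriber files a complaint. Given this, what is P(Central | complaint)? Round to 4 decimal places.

By Bayes' rule, posterior ∝ prior × likelihood:
  South: 0.03 × 0.15 = 0.0045
  West: 0.24 × 0.038 = 0.00912
  Coastal: 0.44 × 0.16 = 0.0704
  East: 0.05 × 0.004 = 0.0002
  North: 0.09 × 0.1675 = 0.015075
  Central: 0.15 × 0.427 = 0.06405
Total = 0.163345.
P(Central | evidence) = 0.06405 / 0.163345 ≈ 0.3921.

0.3921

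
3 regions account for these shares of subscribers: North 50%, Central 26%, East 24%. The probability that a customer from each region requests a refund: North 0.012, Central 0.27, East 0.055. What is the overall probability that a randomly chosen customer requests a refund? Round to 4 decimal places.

0.0894

Unnormalized posteriors (prior × likelihood):
  North: 0.5 × 0.012 = 0.006
  Central: 0.26 × 0.27 = 0.0702
  East: 0.24 × 0.055 = 0.0132
P(refund) = 0.006 + 0.0702 + 0.0132 = 0.0894 → 0.0894.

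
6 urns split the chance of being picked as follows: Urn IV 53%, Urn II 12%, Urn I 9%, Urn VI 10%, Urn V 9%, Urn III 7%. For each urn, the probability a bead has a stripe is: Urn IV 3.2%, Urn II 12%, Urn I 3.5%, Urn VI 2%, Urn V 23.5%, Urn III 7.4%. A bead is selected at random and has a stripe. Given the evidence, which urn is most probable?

Urn V

Prior × likelihood for each hypothesis:
  Urn IV: 0.53 × 0.032 = 0.01696
  Urn II: 0.12 × 0.12 = 0.0144
  Urn I: 0.09 × 0.035 = 0.00315
  Urn VI: 0.1 × 0.02 = 0.002
  Urn V: 0.09 × 0.235 = 0.02115
  Urn III: 0.07 × 0.074 = 0.00518
Sum = 0.06284.
Largest term belongs to Urn V, so Urn V is most probable.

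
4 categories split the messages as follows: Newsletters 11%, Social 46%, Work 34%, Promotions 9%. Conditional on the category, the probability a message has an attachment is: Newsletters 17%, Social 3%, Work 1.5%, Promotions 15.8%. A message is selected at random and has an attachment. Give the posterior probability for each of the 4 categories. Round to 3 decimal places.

Newsletters 0.361, Social 0.266, Work 0.098, Promotions 0.274

By Bayes' rule, posterior ∝ prior × likelihood:
  Newsletters: 0.11 × 0.17 = 0.0187
  Social: 0.46 × 0.03 = 0.0138
  Work: 0.34 × 0.015 = 0.0051
  Promotions: 0.09 × 0.158 = 0.01422
Sum = 0.05182.
P(Newsletters | attachment) = 0.0187/0.05182 ≈ 0.361
P(Social | attachment) = 0.0138/0.05182 ≈ 0.266
P(Work | attachment) = 0.0051/0.05182 ≈ 0.098
P(Promotions | attachment) = 0.01422/0.05182 ≈ 0.274
(Check: 0.361+0.266+0.098+0.274 = 0.999.)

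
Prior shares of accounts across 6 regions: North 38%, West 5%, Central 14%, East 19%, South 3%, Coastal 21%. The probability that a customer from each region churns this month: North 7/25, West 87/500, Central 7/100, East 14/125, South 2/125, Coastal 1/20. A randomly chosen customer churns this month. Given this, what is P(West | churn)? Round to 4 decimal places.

Prior × likelihood for each hypothesis:
  North: 0.38 × 0.28 = 0.1064
  West: 0.05 × 0.174 = 0.0087
  Central: 0.14 × 0.07 = 0.0098
  East: 0.19 × 0.112 = 0.02128
  South: 0.03 × 0.016 = 0.00048
  Coastal: 0.21 × 0.05 = 0.0105
Sum = 0.15716.
P(West | evidence) = 0.0087 / 0.15716 ≈ 0.0554.

0.0554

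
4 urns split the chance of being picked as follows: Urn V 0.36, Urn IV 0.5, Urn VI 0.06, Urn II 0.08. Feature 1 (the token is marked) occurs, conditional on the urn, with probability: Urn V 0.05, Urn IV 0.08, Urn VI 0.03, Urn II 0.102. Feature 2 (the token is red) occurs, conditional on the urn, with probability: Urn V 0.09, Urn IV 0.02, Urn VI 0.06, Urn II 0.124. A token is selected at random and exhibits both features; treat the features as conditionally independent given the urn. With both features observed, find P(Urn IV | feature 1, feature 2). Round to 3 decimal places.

0.226

Prior × likelihood for each hypothesis:
  Urn V: 0.36 × 0.05 × 0.09 = 0.00162
  Urn IV: 0.5 × 0.08 × 0.02 = 0.0008
  Urn VI: 0.06 × 0.03 × 0.06 = 0.000108
  Urn II: 0.08 × 0.102 × 0.124 = 0.00101184
Sum = 0.00353984.
P(Urn IV | evidence) = 0.0008 / 0.00353984 ≈ 0.226.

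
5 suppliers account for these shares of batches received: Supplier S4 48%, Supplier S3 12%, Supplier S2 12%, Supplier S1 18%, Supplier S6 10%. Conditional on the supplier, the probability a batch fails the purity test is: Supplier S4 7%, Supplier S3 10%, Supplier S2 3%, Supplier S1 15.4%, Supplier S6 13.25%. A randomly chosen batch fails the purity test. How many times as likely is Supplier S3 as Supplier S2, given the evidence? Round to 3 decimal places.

3.333

By Bayes' rule, posterior ∝ prior × likelihood:
  Supplier S4: 0.48 × 0.07 = 0.0336
  Supplier S3: 0.12 × 0.1 = 0.012
  Supplier S2: 0.12 × 0.03 = 0.0036
  Supplier S1: 0.18 × 0.154 = 0.02772
  Supplier S6: 0.1 × 0.1325 = 0.01325
Normalizing constant = 0.09017.
The ratio is 0.012 / 0.0036 (the normalizer cancels) = 3.333.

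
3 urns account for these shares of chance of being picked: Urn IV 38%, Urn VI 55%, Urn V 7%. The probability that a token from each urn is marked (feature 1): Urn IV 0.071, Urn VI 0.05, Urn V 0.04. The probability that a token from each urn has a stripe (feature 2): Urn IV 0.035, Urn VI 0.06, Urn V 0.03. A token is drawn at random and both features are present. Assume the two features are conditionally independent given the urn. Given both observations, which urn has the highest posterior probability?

Prior × likelihood for each hypothesis:
  Urn IV: 0.38 × 0.071 × 0.035 = 0.0009443
  Urn VI: 0.55 × 0.05 × 0.06 = 0.00165
  Urn V: 0.07 × 0.04 × 0.03 = 0.000084
Sum = 0.0026783.
Largest term belongs to Urn VI, so Urn VI is most probable.

Urn VI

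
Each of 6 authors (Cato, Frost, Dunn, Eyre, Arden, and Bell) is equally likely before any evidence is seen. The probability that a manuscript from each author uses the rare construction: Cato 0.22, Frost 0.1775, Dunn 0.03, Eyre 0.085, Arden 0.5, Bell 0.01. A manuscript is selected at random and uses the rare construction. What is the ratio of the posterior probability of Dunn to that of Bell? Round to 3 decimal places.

3.000

With a uniform prior (1/6 each), posterior ∝ likelihood:
  Cato: 0.22
  Frost: 0.1775
  Dunn: 0.03
  Eyre: 0.085
  Arden: 0.5
  Bell: 0.01
Normalizing constant = 1.0225.
The ratio is 0.03 / 0.01 (the normalizer cancels) = 3.000.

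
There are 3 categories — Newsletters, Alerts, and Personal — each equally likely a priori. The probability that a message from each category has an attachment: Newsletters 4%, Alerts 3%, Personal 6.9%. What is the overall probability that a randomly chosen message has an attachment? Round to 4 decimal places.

0.0463

Since the prior is uniform, the posterior is proportional to the likelihood:
  Newsletters: 0.04
  Alerts: 0.03
  Personal: 0.069
P(attachment) = (1/3) × (0.04 + 0.03 + 0.069) = 0.139/3 ≈ 0.0463.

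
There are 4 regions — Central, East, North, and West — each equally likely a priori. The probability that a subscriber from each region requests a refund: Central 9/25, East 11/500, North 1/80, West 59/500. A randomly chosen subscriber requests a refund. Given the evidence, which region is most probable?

With a uniform prior (1/4 each), posterior ∝ likelihood:
  Central: 0.36
  East: 0.022
  North: 0.0125
  West: 0.118
Total = 0.5125.
Largest term belongs to Central, so Central is most probable.

Central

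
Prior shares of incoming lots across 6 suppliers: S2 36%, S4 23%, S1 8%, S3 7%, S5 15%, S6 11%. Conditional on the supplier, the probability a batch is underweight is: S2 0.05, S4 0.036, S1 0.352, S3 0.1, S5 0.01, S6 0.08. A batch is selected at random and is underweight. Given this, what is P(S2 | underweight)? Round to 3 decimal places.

0.251

Compute prior × likelihood for every hypothesis:
  S2: 0.36 × 0.05 = 0.018
  S4: 0.23 × 0.036 = 0.00828
  S1: 0.08 × 0.352 = 0.02816
  S3: 0.07 × 0.1 = 0.007
  S5: 0.15 × 0.01 = 0.0015
  S6: 0.11 × 0.08 = 0.0088
Total = 0.07174.
P(S2 | evidence) = 0.018 / 0.07174 ≈ 0.251.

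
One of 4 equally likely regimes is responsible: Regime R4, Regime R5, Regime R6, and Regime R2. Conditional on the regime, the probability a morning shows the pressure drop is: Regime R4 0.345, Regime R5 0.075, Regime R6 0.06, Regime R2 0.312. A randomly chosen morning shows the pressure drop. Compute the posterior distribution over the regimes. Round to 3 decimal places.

Since the prior is uniform, the posterior is proportional to the likelihood:
  Regime R4: 0.345
  Regime R5: 0.075
  Regime R6: 0.06
  Regime R2: 0.312
Total = 0.792.
P(Regime R4 | drop) = 0.345/0.792 ≈ 0.436
P(Regime R5 | drop) = 0.075/0.792 ≈ 0.095
P(Regime R6 | drop) = 0.06/0.792 ≈ 0.076
P(Regime R2 | drop) = 0.312/0.792 ≈ 0.394
(Check: 0.436+0.095+0.076+0.394 = 1.001.)

Regime R4 0.436, Regime R5 0.095, Regime R6 0.076, Regime R2 0.394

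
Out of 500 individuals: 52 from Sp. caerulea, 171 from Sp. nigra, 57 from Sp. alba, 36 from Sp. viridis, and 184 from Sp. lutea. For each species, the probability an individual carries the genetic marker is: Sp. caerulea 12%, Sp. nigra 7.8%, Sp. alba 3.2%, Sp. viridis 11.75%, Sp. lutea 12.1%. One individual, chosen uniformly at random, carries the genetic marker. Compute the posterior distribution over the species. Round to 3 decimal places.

Sp. caerulea 0.130, Sp. nigra 0.278, Sp. alba 0.038, Sp. viridis 0.088, Sp. lutea 0.465

By Bayes' rule, posterior ∝ prior × likelihood:
  Sp. caerulea: 0.104 × 0.12 = 0.01248
  Sp. nigra: 0.342 × 0.078 = 0.026676
  Sp. alba: 0.114 × 0.032 = 0.003648
  Sp. viridis: 0.072 × 0.1175 = 0.00846
  Sp. lutea: 0.368 × 0.121 = 0.044528
Total = 0.095792.
P(Sp. caerulea | marker) = 0.01248/0.095792 ≈ 0.130
P(Sp. nigra | marker) = 0.026676/0.095792 ≈ 0.278
P(Sp. alba | marker) = 0.003648/0.095792 ≈ 0.038
P(Sp. viridis | marker) = 0.00846/0.095792 ≈ 0.088
P(Sp. lutea | marker) = 0.044528/0.095792 ≈ 0.465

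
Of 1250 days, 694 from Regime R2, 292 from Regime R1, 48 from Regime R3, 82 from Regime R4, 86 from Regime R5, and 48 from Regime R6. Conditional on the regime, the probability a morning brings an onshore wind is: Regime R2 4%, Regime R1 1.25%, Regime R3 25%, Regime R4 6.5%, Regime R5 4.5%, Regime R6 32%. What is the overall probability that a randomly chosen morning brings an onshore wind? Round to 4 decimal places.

Unnormalized posteriors (prior × likelihood):
  Regime R2: 0.5552 × 0.04 = 0.022208
  Regime R1: 0.2336 × 0.0125 = 0.00292
  Regime R3: 0.0384 × 0.25 = 0.0096
  Regime R4: 0.0656 × 0.065 = 0.004264
  Regime R5: 0.0688 × 0.045 = 0.003096
  Regime R6: 0.0384 × 0.32 = 0.012288
P(onshore) = 0.022208 + 0.00292 + 0.0096 + 0.004264 + 0.003096 + 0.012288 = 0.054376 → 0.0544.

0.0544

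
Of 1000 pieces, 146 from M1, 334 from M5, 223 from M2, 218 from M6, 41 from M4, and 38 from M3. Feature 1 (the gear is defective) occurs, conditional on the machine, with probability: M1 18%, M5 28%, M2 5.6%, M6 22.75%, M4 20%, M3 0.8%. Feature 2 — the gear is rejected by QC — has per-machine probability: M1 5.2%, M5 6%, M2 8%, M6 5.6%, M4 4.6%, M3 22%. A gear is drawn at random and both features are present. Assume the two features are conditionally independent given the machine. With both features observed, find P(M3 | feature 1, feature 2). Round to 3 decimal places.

0.006

Prior × likelihood for each hypothesis:
  M1: 0.146 × 0.18 × 0.052 = 0.00136656
  M5: 0.334 × 0.28 × 0.06 = 0.0056112
  M2: 0.223 × 0.056 × 0.08 = 0.00099904
  M6: 0.218 × 0.2275 × 0.056 = 0.00277732
  M4: 0.041 × 0.2 × 0.046 = 0.0003772
  M3: 0.038 × 0.008 × 0.22 = 0.00006688
Total = 0.0111982.
P(M3 | evidence) = 0.00006688 / 0.0111982 ≈ 0.006.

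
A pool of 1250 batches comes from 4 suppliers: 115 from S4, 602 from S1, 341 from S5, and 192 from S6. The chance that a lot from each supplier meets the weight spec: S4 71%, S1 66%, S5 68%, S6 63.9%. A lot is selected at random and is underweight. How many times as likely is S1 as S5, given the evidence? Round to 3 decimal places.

1.876

Taking complements, P(underweight | each) = S4 0.29, S1 0.34, S5 0.32, S6 0.361.
Unnormalized posteriors (prior × likelihood):
  S4: 0.092 × 0.29 = 0.02668
  S1: 0.4816 × 0.34 = 0.163744
  S5: 0.2728 × 0.32 = 0.087296
  S6: 0.1536 × 0.361 = 0.0554496
Total = 0.3331696.
The ratio is 0.163744 / 0.087296 (the normalizer cancels) = 1.876.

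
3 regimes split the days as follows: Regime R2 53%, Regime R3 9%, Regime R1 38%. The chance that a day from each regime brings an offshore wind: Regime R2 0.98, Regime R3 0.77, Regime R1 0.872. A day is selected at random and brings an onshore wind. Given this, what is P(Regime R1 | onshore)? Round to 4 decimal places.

Taking complements, P(onshore | each) = Regime R2 0.02, Regime R3 0.23, Regime R1 0.128.
Compute prior × likelihood for every hypothesis:
  Regime R2: 0.53 × 0.02 = 0.0106
  Regime R3: 0.09 × 0.23 = 0.0207
  Regime R1: 0.38 × 0.128 = 0.04864
Total = 0.07994.
P(Regime R1 | evidence) = 0.04864 / 0.07994 ≈ 0.6085.

0.6085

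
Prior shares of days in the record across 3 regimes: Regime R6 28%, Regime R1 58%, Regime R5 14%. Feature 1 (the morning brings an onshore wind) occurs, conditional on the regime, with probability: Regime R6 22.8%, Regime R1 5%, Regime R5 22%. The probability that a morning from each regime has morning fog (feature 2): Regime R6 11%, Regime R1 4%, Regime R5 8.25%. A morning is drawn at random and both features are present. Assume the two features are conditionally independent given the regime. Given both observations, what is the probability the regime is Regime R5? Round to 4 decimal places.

0.2370

Compute prior × likelihood for every hypothesis:
  Regime R6: 0.28 × 0.228 × 0.11 = 0.0070224
  Regime R1: 0.58 × 0.05 × 0.04 = 0.00116
  Regime R5: 0.14 × 0.22 × 0.0825 = 0.002541
Normalizing constant = 0.0107234.
P(Regime R5 | evidence) = 0.002541 / 0.0107234 ≈ 0.2370.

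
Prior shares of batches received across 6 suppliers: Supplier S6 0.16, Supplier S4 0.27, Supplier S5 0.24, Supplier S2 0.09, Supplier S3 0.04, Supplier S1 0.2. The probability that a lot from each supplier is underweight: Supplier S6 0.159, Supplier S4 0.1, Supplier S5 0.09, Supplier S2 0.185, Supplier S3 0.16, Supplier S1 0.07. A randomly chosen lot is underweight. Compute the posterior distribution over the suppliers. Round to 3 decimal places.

Supplier S6 0.229, Supplier S4 0.243, Supplier S5 0.194, Supplier S2 0.150, Supplier S3 0.058, Supplier S1 0.126

Prior × likelihood for each hypothesis:
  Supplier S6: 0.16 × 0.159 = 0.02544
  Supplier S4: 0.27 × 0.1 = 0.027
  Supplier S5: 0.24 × 0.09 = 0.0216
  Supplier S2: 0.09 × 0.185 = 0.01665
  Supplier S3: 0.04 × 0.16 = 0.0064
  Supplier S1: 0.2 × 0.07 = 0.014
Sum = 0.11109.
P(Supplier S6 | underweight) = 0.02544/0.11109 ≈ 0.229
P(Supplier S4 | underweight) = 0.027/0.11109 ≈ 0.243
P(Supplier S5 | underweight) = 0.0216/0.11109 ≈ 0.194
P(Supplier S2 | underweight) = 0.01665/0.11109 ≈ 0.150
P(Supplier S3 | underweight) = 0.0064/0.11109 ≈ 0.058
P(Supplier S1 | underweight) = 0.014/0.11109 ≈ 0.126
(Check: 0.229+0.243+0.194+0.150+0.058+0.126 = 1.000.)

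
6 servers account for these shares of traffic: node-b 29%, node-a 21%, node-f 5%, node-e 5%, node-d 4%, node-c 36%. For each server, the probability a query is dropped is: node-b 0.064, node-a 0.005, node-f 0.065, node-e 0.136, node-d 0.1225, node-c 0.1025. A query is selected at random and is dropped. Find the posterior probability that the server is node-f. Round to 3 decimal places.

0.045

By Bayes' rule, posterior ∝ prior × likelihood:
  node-b: 0.29 × 0.064 = 0.01856
  node-a: 0.21 × 0.005 = 0.00105
  node-f: 0.05 × 0.065 = 0.00325
  node-e: 0.05 × 0.136 = 0.0068
  node-d: 0.04 × 0.1225 = 0.0049
  node-c: 0.36 × 0.1025 = 0.0369
Sum = 0.07146.
P(node-f | evidence) = 0.00325 / 0.07146 ≈ 0.045.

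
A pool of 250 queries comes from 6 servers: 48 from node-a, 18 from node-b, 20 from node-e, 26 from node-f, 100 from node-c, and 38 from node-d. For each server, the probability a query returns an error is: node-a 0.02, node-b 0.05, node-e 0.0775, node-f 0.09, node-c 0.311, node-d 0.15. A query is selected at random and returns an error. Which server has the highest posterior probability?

Unnormalized posteriors (prior × likelihood):
  node-a: 0.192 × 0.02 = 0.00384
  node-b: 0.072 × 0.05 = 0.0036
  node-e: 0.08 × 0.0775 = 0.0062
  node-f: 0.104 × 0.09 = 0.00936
  node-c: 0.4 × 0.311 = 0.1244
  node-d: 0.152 × 0.15 = 0.0228
Total = 0.1702.
Largest term belongs to node-c, so node-c is most probable.

node-c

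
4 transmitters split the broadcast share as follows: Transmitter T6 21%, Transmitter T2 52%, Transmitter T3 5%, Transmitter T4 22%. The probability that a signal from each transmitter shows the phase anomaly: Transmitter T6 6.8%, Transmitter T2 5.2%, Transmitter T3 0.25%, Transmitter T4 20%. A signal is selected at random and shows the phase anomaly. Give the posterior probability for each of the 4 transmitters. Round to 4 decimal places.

Transmitter T6 0.1671, Transmitter T2 0.3165, Transmitter T3 0.0015, Transmitter T4 0.5150

Compute prior × likelihood for every hypothesis:
  Transmitter T6: 0.21 × 0.068 = 0.01428
  Transmitter T2: 0.52 × 0.052 = 0.02704
  Transmitter T3: 0.05 × 0.0025 = 0.000125
  Transmitter T4: 0.22 × 0.2 = 0.044
Normalizing constant = 0.085445.
P(Transmitter T6 | anomaly) = 0.01428/0.085445 ≈ 0.1671
P(Transmitter T2 | anomaly) = 0.02704/0.085445 ≈ 0.3165
P(Transmitter T3 | anomaly) = 0.000125/0.085445 ≈ 0.0015
P(Transmitter T4 | anomaly) = 0.044/0.085445 ≈ 0.5150
(Check: 0.1671+0.3165+0.0015+0.5150 = 1.0001.)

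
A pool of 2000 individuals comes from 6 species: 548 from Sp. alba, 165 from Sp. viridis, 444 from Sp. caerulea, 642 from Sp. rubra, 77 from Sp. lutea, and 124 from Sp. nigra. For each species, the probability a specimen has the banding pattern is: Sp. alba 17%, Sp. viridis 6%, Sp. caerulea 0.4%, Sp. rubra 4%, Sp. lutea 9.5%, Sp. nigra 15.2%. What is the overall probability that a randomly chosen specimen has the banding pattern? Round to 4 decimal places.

0.0783

Prior × likelihood for each hypothesis:
  Sp. alba: 0.274 × 0.17 = 0.04658
  Sp. viridis: 0.0825 × 0.06 = 0.00495
  Sp. caerulea: 0.222 × 0.004 = 0.000888
  Sp. rubra: 0.321 × 0.04 = 0.01284
  Sp. lutea: 0.0385 × 0.095 = 0.0036575
  Sp. nigra: 0.062 × 0.152 = 0.009424
P(banded) = 0.04658 + 0.00495 + 0.000888 + 0.01284 + 0.0036575 + 0.009424 = 0.0783395 → 0.0783.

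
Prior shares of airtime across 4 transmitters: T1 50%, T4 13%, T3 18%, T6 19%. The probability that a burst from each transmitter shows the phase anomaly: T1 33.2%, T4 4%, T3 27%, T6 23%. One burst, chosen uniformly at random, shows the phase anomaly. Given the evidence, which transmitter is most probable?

Compute prior × likelihood for every hypothesis:
  T1: 0.5 × 0.332 = 0.166
  T4: 0.13 × 0.04 = 0.0052
  T3: 0.18 × 0.27 = 0.0486
  T6: 0.19 × 0.23 = 0.0437
Sum = 0.2635.
Largest term belongs to T1, so T1 is most probable.

T1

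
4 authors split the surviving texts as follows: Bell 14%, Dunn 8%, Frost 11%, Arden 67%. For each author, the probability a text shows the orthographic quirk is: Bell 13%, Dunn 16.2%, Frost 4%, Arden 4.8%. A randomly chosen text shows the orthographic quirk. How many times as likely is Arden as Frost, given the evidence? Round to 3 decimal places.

Unnormalized posteriors (prior × likelihood):
  Bell: 0.14 × 0.13 = 0.0182
  Dunn: 0.08 × 0.162 = 0.01296
  Frost: 0.11 × 0.04 = 0.0044
  Arden: 0.67 × 0.048 = 0.03216
Normalizing constant = 0.06772.
The ratio is 0.03216 / 0.0044 (the normalizer cancels) = 7.309.

7.309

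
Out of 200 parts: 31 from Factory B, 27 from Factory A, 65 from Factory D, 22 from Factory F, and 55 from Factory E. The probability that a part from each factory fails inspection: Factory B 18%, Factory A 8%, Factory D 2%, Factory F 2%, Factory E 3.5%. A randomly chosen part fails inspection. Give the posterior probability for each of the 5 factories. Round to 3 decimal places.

By Bayes' rule, posterior ∝ prior × likelihood:
  Factory B: 0.155 × 0.18 = 0.0279
  Factory A: 0.135 × 0.08 = 0.0108
  Factory D: 0.325 × 0.02 = 0.0065
  Factory F: 0.11 × 0.02 = 0.0022
  Factory E: 0.275 × 0.035 = 0.009625
Total = 0.057025.
P(Factory B | nonconforming) = 0.0279/0.057025 ≈ 0.489
P(Factory A | nonconforming) = 0.0108/0.057025 ≈ 0.189
P(Factory D | nonconforming) = 0.0065/0.057025 ≈ 0.114
P(Factory F | nonconforming) = 0.0022/0.057025 ≈ 0.039
P(Factory E | nonconforming) = 0.009625/0.057025 ≈ 0.169

Factory B 0.489, Factory A 0.189, Factory D 0.114, Factory F 0.039, Factory E 0.169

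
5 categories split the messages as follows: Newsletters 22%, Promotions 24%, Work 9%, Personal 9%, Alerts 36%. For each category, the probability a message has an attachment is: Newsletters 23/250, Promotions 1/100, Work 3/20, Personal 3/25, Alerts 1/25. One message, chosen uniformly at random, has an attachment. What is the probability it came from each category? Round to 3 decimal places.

Newsletters 0.330, Promotions 0.039, Work 0.220, Personal 0.176, Alerts 0.235

Prior × likelihood for each hypothesis:
  Newsletters: 0.22 × 0.092 = 0.02024
  Promotions: 0.24 × 0.01 = 0.0024
  Work: 0.09 × 0.15 = 0.0135
  Personal: 0.09 × 0.12 = 0.0108
  Alerts: 0.36 × 0.04 = 0.0144
Normalizing constant = 0.06134.
P(Newsletters | attachment) = 0.02024/0.06134 ≈ 0.330
P(Promotions | attachment) = 0.0024/0.06134 ≈ 0.039
P(Work | attachment) = 0.0135/0.06134 ≈ 0.220
P(Personal | attachment) = 0.0108/0.06134 ≈ 0.176
P(Alerts | attachment) = 0.0144/0.06134 ≈ 0.235
(Check: 0.330+0.039+0.220+0.176+0.235 = 1.000.)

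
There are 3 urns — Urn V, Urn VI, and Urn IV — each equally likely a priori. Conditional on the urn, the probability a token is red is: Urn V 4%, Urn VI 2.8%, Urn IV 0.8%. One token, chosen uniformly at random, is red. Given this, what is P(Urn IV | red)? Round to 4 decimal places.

Since the prior is uniform, the posterior is proportional to the likelihood:
  Urn V: 0.04
  Urn VI: 0.028
  Urn IV: 0.008
Normalizing constant = 0.076.
P(Urn IV | evidence) = 0.008 / 0.076 ≈ 0.1053.

0.1053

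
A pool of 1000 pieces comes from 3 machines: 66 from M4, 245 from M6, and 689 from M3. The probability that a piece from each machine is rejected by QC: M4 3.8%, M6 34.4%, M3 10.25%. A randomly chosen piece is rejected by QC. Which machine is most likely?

Compute prior × likelihood for every hypothesis:
  M4: 0.066 × 0.038 = 0.002508
  M6: 0.245 × 0.344 = 0.08428
  M3: 0.689 × 0.1025 = 0.0706225
Normalizing constant = 0.1574105.
Largest term belongs to M6, so M6 is most probable.

M6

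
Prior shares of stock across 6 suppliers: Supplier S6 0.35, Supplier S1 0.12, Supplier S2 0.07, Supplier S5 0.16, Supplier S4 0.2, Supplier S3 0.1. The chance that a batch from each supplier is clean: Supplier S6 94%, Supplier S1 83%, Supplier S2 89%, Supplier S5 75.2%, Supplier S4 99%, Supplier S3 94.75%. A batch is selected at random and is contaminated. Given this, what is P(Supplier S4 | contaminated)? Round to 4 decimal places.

Taking complements, P(contaminated | each) = Supplier S6 0.06, Supplier S1 0.17, Supplier S2 0.11, Supplier S5 0.248, Supplier S4 0.01, Supplier S3 0.0525.
By Bayes' rule, posterior ∝ prior × likelihood:
  Supplier S6: 0.35 × 0.06 = 0.021
  Supplier S1: 0.12 × 0.17 = 0.0204
  Supplier S2: 0.07 × 0.11 = 0.0077
  Supplier S5: 0.16 × 0.248 = 0.03968
  Supplier S4: 0.2 × 0.01 = 0.002
  Supplier S3: 0.1 × 0.0525 = 0.00525
Sum = 0.09603.
P(Supplier S4 | evidence) = 0.002 / 0.09603 ≈ 0.0208.

0.0208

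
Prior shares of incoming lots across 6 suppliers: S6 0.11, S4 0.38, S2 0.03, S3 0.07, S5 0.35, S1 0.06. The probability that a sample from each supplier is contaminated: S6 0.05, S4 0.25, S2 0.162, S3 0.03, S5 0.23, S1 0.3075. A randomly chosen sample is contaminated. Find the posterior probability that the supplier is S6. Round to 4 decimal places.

0.0266

By Bayes' rule, posterior ∝ prior × likelihood:
  S6: 0.11 × 0.05 = 0.0055
  S4: 0.38 × 0.25 = 0.095
  S2: 0.03 × 0.162 = 0.00486
  S3: 0.07 × 0.03 = 0.0021
  S5: 0.35 × 0.23 = 0.0805
  S1: 0.06 × 0.3075 = 0.01845
Normalizing constant = 0.20641.
P(S6 | evidence) = 0.0055 / 0.20641 ≈ 0.0266.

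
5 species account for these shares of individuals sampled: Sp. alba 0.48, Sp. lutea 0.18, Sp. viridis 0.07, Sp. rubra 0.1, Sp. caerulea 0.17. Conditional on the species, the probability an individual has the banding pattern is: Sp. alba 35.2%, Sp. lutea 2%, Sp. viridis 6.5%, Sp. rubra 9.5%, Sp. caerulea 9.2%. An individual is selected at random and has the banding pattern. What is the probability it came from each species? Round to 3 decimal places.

Unnormalized posteriors (prior × likelihood):
  Sp. alba: 0.48 × 0.352 = 0.16896
  Sp. lutea: 0.18 × 0.02 = 0.0036
  Sp. viridis: 0.07 × 0.065 = 0.00455
  Sp. rubra: 0.1 × 0.095 = 0.0095
  Sp. caerulea: 0.17 × 0.092 = 0.01564
Normalizing constant = 0.20225.
P(Sp. alba | banded) = 0.16896/0.20225 ≈ 0.835
P(Sp. lutea | banded) = 0.0036/0.20225 ≈ 0.018
P(Sp. viridis | banded) = 0.00455/0.20225 ≈ 0.022
P(Sp. rubra | banded) = 0.0095/0.20225 ≈ 0.047
P(Sp. caerulea | banded) = 0.01564/0.20225 ≈ 0.077

Sp. alba 0.835, Sp. lutea 0.018, Sp. viridis 0.022, Sp. rubra 0.047, Sp. caerulea 0.077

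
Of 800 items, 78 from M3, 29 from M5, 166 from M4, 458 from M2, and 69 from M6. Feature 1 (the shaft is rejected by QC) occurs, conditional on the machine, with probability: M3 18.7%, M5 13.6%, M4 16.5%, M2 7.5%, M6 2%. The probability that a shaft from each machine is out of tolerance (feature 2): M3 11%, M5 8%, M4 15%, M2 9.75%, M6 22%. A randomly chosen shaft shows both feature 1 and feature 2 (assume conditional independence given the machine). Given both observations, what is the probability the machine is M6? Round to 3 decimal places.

Prior × likelihood for each hypothesis:
  M3: 0.0975 × 0.187 × 0.11 = 0.002005575
  M5: 0.03625 × 0.136 × 0.08 = 0.0003944
  M4: 0.2075 × 0.165 × 0.15 = 0.005135625
  M2: 0.5725 × 0.075 × 0.0975 = 0.00418640625
  M6: 0.08625 × 0.02 × 0.22 = 0.0003795
Total = 0.01210150625.
P(M6 | evidence) = 0.0003795 / 0.01210150625 ≈ 0.031.

0.031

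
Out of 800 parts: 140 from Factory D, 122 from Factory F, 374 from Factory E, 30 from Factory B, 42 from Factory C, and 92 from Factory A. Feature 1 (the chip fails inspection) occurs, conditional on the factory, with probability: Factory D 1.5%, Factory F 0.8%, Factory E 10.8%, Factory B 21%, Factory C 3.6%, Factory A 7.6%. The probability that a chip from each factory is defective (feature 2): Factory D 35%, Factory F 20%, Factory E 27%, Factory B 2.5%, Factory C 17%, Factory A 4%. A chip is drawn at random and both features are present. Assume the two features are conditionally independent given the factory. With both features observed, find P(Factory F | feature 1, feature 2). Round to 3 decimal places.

Compute prior × likelihood for every hypothesis:
  Factory D: 0.175 × 0.015 × 0.35 = 0.00091875
  Factory F: 0.1525 × 0.008 × 0.2 = 0.000244
  Factory E: 0.4675 × 0.108 × 0.27 = 0.0136323
  Factory B: 0.0375 × 0.21 × 0.025 = 0.000196875
  Factory C: 0.0525 × 0.036 × 0.17 = 0.0003213
  Factory A: 0.115 × 0.076 × 0.04 = 0.0003496
Sum = 0.015662825.
P(Factory F | evidence) = 0.000244 / 0.015662825 ≈ 0.016.

0.016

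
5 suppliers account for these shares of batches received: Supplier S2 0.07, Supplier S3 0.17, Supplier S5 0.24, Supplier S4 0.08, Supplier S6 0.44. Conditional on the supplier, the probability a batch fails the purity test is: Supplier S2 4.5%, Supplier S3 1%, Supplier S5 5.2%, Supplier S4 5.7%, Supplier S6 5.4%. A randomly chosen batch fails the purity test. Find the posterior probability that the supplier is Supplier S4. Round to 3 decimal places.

By Bayes' rule, posterior ∝ prior × likelihood:
  Supplier S2: 0.07 × 0.045 = 0.00315
  Supplier S3: 0.17 × 0.01 = 0.0017
  Supplier S5: 0.24 × 0.052 = 0.01248
  Supplier S4: 0.08 × 0.057 = 0.00456
  Supplier S6: 0.44 × 0.054 = 0.02376
Normalizing constant = 0.04565.
P(Supplier S4 | evidence) = 0.00456 / 0.04565 ≈ 0.100.

0.100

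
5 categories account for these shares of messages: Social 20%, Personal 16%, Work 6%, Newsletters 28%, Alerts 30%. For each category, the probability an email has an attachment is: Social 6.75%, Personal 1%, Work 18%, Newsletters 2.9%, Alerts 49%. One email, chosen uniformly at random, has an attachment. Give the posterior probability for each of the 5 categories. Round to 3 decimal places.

Social 0.075, Personal 0.009, Work 0.060, Newsletters 0.045, Alerts 0.812

Unnormalized posteriors (prior × likelihood):
  Social: 0.2 × 0.0675 = 0.0135
  Personal: 0.16 × 0.01 = 0.0016
  Work: 0.06 × 0.18 = 0.0108
  Newsletters: 0.28 × 0.029 = 0.00812
  Alerts: 0.3 × 0.49 = 0.147
Normalizing constant = 0.18102.
P(Social | attachment) = 0.0135/0.18102 ≈ 0.075
P(Personal | attachment) = 0.0016/0.18102 ≈ 0.009
P(Work | attachment) = 0.0108/0.18102 ≈ 0.060
P(Newsletters | attachment) = 0.00812/0.18102 ≈ 0.045
P(Alerts | attachment) = 0.147/0.18102 ≈ 0.812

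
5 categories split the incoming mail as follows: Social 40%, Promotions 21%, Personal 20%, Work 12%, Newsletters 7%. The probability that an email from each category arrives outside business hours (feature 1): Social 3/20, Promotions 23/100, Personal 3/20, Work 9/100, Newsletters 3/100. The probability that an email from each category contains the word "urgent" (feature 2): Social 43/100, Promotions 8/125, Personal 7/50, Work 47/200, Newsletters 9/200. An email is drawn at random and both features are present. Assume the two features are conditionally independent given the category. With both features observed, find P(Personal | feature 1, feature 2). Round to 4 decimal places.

0.1176

Prior × likelihood for each hypothesis:
  Social: 0.4 × 0.15 × 0.43 = 0.0258
  Promotions: 0.21 × 0.23 × 0.064 = 0.0030912
  Personal: 0.2 × 0.15 × 0.14 = 0.0042
  Work: 0.12 × 0.09 × 0.235 = 0.002538
  Newsletters: 0.07 × 0.03 × 0.045 = 0.0000945
Sum = 0.0357237.
P(Personal | evidence) = 0.0042 / 0.0357237 ≈ 0.1176.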